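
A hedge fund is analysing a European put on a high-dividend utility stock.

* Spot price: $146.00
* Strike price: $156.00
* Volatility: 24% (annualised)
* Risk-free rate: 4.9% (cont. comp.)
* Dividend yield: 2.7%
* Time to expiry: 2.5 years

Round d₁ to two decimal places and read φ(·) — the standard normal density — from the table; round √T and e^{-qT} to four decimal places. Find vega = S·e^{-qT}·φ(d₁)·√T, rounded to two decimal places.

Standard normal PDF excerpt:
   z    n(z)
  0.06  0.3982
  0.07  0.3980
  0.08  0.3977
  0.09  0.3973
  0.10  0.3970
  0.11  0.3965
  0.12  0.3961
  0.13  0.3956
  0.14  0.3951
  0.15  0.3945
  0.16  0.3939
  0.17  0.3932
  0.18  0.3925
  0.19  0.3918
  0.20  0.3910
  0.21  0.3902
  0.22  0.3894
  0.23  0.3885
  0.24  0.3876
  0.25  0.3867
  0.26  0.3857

T = 2.5;  σ√T = 0.3795
ln(S/K) + (r − q + σ²/2)T = ln(146/156) + (0.049 − 0.027 + 0.24²/2)·2.5 = -0.0662 + 0.1270 = 0.0608
d₁ = 0.0608 / 0.3795 = 0.1601 → 0.16
√T = √2.5 = 1.5811
φ(d₁) = φ(0.16) = 0.3939
e^(−qT) = e^(−0.027·2.5) = 0.9347
vega = S·e^(−qT)·φ(d₁)·√T = 146·0.9347·0.3939·1.5811 = 84.9905
(Vega is the same for a European call and put with the same parameters.)

84.99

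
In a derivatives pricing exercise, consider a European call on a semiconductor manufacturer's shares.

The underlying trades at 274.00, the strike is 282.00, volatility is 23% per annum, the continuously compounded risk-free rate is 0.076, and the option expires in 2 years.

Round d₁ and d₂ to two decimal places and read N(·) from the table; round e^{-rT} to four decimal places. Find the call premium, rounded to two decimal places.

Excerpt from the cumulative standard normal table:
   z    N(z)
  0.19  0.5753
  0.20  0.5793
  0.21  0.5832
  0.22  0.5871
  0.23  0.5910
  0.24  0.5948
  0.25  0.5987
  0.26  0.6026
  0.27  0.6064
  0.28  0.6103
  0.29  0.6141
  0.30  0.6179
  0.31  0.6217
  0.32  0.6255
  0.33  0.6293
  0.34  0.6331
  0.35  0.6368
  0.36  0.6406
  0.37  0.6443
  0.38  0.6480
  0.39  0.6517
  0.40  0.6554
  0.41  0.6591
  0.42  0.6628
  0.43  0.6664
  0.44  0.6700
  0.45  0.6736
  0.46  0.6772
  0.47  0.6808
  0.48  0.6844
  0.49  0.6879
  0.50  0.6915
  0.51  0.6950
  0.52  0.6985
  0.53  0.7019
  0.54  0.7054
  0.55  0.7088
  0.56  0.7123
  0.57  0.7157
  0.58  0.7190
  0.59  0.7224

51.06

T = 2;  σ√T = 0.3253
d₁ = [ln(274/282) + (0.076 + ½·0.23²)·2] / (σ√T) = (-0.0288 + 0.2049) / 0.3253 = 0.5415 ≈ 0.54
d₂ = 0.5415 − 0.3253 = 0.2162 ≈ 0.22
e^(−rT) = e^(−0.076·2) = 0.8590
C = 274·N(0.54) − 282·0.8590·N(0.22) = 274·0.7054 − 282·0.8590·0.5871 = 193.2796 − 142.2179 = 51.0617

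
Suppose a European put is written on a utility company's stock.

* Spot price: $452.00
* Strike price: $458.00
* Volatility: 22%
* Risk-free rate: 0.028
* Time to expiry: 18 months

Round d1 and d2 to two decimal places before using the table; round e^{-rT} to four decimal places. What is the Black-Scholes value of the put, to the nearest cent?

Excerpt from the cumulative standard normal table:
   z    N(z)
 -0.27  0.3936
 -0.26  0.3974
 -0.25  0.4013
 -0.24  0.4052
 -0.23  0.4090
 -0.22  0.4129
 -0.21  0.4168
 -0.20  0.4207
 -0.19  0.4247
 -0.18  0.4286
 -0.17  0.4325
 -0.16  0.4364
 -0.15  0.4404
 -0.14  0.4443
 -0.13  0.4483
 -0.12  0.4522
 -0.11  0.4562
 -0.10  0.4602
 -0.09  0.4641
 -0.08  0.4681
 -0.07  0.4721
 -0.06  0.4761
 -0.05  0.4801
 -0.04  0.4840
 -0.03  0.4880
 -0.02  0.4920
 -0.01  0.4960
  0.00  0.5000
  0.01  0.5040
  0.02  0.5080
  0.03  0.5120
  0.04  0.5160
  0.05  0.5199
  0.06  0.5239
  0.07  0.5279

$41.71

σ√T = 0.22·√1.5 = 0.2694
d₁ = [ln(452/458) + (0.028 + ½·0.22²)·1.5] / (σ√T) = (-0.0132 + 0.0783) / 0.2694 = 0.2417 ⇒ 0.24
d₂ = 0.2417 − 0.2694 = -0.0278 ⇒ -0.03
e^(−rT) = e^(−0.028·1.5) = 0.9589
N(−d₂) = N(0.03) = 0.5120;  N(−d₁) = N(-0.24) = 0.4052
P = 458·0.9589·0.5120 − 452·0.4052 = 224.8582 − 183.1504 = 41.7078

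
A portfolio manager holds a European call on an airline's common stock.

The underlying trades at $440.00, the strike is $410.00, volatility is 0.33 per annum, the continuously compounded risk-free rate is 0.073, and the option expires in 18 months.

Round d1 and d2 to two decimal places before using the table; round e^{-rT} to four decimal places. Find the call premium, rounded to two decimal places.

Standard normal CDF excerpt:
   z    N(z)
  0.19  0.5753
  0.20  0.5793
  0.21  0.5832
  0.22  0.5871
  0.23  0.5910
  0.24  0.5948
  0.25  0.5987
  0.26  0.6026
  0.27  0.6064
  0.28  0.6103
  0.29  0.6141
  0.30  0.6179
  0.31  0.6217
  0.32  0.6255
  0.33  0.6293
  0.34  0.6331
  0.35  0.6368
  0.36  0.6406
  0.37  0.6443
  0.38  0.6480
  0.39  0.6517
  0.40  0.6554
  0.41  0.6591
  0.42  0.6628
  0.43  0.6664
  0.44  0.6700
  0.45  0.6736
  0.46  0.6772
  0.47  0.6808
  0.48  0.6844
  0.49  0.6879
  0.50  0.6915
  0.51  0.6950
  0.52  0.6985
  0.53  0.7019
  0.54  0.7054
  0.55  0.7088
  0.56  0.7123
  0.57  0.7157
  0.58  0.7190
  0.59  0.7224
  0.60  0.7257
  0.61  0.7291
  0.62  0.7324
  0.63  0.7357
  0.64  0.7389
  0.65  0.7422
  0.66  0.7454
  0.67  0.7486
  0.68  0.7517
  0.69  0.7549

σ√T = 0.33·√1.5 = 0.4042
d₁ = [ln(440/410) + (0.073 + ½·0.33²)·1.5] / (σ√T) = (0.0706 + 0.1912) / 0.4042 = 0.6477 which rounds to 0.65
d₂ = 0.6477 − 0.4042 = 0.2436 which rounds to 0.24
exp(−rT) = exp(−0.073·1.5) = 0.8963
C = 440·N(0.65) − 410·0.8963·N(0.24) = 440·0.7422 − 410·0.8963·0.5948 = 326.5680 − 218.5789 = 107.9891

$107.99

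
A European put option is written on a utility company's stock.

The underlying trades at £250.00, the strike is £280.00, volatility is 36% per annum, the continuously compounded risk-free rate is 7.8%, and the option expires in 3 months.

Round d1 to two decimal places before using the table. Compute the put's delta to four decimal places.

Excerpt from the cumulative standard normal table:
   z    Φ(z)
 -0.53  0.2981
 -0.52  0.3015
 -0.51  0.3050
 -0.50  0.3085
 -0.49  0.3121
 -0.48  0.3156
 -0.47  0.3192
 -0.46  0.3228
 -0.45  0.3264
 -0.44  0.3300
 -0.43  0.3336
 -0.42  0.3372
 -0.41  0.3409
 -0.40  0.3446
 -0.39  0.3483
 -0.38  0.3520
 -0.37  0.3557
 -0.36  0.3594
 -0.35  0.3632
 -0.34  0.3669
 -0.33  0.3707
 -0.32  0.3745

-0.6664

σ√T = 0.36·√0.25 = 0.1800
d₁ = [ln(250/280) + (0.078 + 0.36²/2)·0.25] / 0.1800 = [-0.1133 + 0.0357] / 0.1800 = -0.4313 which rounds to -0.43
N(d₁) = N(-0.43) = 0.3336
Δ_put = N(d₁) − 1 = 0.3336 − 1 = -0.6664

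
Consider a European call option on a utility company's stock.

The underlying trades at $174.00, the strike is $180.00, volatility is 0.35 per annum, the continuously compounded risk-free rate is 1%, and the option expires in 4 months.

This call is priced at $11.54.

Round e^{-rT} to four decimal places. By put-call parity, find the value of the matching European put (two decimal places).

e^(−rT) = e^(−0.01·0.3333) = 0.9967
Put-call parity: C − P = S − K·e^(−rT) = 174 − 180·0.9967 = 174 − 179.4060 = -5.4060
P = C − (C − P) = 11.54 − (-5.4060) = 16.9460

$16.95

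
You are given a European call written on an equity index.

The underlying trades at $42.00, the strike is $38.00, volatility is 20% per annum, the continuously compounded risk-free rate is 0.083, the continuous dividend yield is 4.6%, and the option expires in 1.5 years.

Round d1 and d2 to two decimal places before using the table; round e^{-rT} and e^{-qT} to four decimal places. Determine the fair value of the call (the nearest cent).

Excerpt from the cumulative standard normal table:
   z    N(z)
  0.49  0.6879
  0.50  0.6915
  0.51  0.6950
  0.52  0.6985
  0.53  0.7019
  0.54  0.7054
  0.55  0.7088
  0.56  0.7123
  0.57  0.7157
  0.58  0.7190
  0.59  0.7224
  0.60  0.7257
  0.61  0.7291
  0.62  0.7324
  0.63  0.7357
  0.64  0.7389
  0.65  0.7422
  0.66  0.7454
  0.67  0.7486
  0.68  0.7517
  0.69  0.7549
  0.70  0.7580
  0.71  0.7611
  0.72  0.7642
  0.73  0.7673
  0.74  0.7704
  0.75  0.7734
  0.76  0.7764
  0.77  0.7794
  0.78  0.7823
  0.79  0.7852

$7.12

T = 1.5;  σ√T = 0.2449
d₁ = [ln(42/38) + (0.083 − 0.046 + ½·0.2²)·1.5] / (σ√T) = (0.1001 + 0.0855) / 0.2449 = 0.7576 ≈ 0.76
d₂ = 0.7576 − 0.2449 = 0.5127 ≈ 0.51
exp(−qT) = exp(−0.046·1.5) = 0.9333;  exp(−rT) = exp(−0.083·1.5) = 0.8829
N(d₁) = N(0.76) = 0.7764;  N(d₂) = N(0.51) = 0.6950
C = 42·0.9333·0.7764 − 38·0.8829·0.6950 = 30.4338 − 23.3174 = 7.1164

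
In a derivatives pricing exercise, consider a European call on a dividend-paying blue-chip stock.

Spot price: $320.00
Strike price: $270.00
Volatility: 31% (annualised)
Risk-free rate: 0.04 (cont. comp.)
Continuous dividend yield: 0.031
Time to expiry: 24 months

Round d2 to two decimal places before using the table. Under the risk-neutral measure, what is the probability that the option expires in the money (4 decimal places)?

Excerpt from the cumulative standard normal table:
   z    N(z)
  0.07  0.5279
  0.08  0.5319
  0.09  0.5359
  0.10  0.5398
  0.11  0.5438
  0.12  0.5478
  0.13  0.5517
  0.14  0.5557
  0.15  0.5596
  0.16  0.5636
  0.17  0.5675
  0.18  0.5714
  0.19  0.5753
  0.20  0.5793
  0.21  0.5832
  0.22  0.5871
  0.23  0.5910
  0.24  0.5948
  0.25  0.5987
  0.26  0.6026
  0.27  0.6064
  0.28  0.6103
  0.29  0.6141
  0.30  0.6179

0.5832

T = 2;  σ√T = 0.4384
ln(S/K) + (r − q + σ²/2)T = ln(320/270) + (0.04 − 0.031 + 0.31²/2)·2 = 0.1699 + 0.1141 = 0.2840
d₁ = 0.2840 / 0.4384 = 0.6478 → 0.65
d₂ = d₁ − σ√T = 0.6478 − 0.4384 = 0.2094 → 0.21
Pr(exercise) under Q = N(d₂) = 0.5832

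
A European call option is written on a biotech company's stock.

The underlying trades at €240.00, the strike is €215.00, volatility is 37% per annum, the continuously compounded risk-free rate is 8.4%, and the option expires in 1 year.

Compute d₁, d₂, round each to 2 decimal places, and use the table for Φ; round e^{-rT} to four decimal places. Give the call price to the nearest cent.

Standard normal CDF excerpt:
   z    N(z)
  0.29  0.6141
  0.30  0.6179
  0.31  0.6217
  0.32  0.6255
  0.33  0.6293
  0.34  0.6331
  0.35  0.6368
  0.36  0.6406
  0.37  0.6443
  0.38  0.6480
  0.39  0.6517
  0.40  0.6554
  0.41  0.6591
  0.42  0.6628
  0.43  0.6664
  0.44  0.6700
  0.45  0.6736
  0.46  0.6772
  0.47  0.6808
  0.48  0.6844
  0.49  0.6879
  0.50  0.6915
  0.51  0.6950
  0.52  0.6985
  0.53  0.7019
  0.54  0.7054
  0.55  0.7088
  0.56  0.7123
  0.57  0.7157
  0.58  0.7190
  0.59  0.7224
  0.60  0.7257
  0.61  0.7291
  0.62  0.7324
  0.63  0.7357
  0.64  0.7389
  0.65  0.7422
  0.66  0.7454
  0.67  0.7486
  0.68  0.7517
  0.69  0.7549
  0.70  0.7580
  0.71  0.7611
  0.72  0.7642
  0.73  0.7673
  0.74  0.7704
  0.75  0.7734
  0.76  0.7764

€57.52

σ√T = 0.37·√1 = 0.3700
ln(S/K) + (r + σ²/2)T = ln(240/215) + (0.084 + 0.37²/2)·1 = 0.1100 + 0.1525 = 0.2625
d₁ = 0.2625 / 0.3700 = 0.7093 → 0.71
d₂ = d₁ − σ√T = 0.7093 − 0.3700 = 0.3393 → 0.34
e^(−rT) = e^(−0.084·1) = 0.9194
N(d₁) = N(0.71) = 0.7611;  N(d₂) = N(0.34) = 0.6331
C = 240·0.7611 − 215·0.9194·0.6331 = 182.6640 − 125.1455 = 57.5185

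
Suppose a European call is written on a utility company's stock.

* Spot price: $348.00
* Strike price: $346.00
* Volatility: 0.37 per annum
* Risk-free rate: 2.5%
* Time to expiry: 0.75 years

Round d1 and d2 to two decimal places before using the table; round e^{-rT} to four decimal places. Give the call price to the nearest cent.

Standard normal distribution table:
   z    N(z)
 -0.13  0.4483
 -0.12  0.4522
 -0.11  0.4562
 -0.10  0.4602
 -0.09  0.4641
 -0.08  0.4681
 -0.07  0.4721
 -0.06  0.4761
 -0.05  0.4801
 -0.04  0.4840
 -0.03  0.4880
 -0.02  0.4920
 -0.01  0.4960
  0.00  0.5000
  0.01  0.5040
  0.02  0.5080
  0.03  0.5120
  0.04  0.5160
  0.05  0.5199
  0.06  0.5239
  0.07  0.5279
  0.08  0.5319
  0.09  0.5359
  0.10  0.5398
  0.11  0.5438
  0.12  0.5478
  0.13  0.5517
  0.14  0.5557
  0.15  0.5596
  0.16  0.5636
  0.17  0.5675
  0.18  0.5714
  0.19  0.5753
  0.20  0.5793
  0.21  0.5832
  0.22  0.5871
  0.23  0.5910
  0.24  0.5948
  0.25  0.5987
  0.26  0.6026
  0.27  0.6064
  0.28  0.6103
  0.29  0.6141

σ√T = 0.37·√0.75 = 0.3204
d₁ = [ln(348/346) + (0.025 + ½·0.37²)·0.75] / (σ√T) = (0.0058 + 0.0701) / 0.3204 = 0.2367 ⇒ 0.24
d₂ = 0.2367 − 0.3204 = -0.0837 ⇒ -0.08
e^(−rT) = e^(−0.025·0.75) = 0.9814
N(d₁) = N(0.24) = 0.5948;  N(d₂) = N(-0.08) = 0.4681
C = 348·0.5948 − 346·0.9814·0.4681 = 206.9904 − 158.9501 = 48.0403

$48.04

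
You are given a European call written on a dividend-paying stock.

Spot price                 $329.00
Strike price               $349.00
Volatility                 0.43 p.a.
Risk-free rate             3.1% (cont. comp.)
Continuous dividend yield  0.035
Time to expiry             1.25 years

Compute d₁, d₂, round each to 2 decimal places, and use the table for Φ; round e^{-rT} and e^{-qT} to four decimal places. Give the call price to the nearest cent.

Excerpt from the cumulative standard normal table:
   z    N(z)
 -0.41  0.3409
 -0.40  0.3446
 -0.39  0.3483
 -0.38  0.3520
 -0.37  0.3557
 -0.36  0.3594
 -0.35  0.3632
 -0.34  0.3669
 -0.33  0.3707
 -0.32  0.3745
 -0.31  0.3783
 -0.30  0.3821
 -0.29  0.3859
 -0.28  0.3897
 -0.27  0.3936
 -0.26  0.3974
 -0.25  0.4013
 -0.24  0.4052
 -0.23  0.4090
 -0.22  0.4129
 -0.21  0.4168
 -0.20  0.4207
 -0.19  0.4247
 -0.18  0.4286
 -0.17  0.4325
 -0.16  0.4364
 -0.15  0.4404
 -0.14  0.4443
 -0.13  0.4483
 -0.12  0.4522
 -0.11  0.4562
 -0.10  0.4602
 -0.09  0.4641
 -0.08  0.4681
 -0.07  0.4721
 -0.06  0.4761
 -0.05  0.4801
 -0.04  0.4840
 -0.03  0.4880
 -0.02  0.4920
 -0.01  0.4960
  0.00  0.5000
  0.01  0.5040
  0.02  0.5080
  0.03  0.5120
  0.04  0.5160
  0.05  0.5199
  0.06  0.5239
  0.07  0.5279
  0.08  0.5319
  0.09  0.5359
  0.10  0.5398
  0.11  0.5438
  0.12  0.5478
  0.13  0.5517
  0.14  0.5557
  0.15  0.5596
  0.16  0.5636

$51.83

σ√T = 0.43 × 1.1180 = 0.4808
d₁ = [ln(329/349) + (0.031 − 0.035 + 0.43²/2)·1.25] / 0.4808 = [-0.0590 + 0.1106] / 0.4808 = 0.1072 ≈ 0.11
d₂ = d₁ − σ√T = 0.1072 − 0.4808 = -0.3735 ≈ -0.37
e^(−qT) = e^(−0.035·1.25) = 0.9572;  e^(−rT) = e^(−0.031·1.25) = 0.9620
N(d₁) = N(0.11) = 0.5438;  N(d₂) = N(-0.37) = 0.3557
C = 329·0.9572·0.5438 − 349·0.9620·0.3557 = 171.2528 − 119.4220 = 51.8308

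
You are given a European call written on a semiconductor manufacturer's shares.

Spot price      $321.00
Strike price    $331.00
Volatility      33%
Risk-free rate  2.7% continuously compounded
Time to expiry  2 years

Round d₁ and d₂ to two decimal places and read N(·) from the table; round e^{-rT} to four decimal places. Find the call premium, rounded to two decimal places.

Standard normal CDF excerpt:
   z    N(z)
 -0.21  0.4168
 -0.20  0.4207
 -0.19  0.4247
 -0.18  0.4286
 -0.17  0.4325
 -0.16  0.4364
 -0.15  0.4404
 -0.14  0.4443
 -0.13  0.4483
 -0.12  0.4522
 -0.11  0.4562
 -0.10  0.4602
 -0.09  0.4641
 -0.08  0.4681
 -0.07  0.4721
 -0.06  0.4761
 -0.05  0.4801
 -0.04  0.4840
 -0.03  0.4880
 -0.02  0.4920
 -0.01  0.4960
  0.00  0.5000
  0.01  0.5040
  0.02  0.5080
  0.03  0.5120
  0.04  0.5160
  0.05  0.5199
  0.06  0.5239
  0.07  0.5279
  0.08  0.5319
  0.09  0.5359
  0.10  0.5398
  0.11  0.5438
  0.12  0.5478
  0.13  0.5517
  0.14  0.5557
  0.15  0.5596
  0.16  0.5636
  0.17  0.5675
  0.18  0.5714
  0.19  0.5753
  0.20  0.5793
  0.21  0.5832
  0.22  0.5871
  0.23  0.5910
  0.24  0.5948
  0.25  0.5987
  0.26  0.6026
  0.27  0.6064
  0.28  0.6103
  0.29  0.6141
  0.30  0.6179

T = 2;  σ√T = 0.4667
d₁ = [ln(321/331) + (0.027 + 0.33²/2)·2] / 0.4667 = [-0.0307 + 0.1629] / 0.4667 = 0.2833 ⇒ 0.28
d₂ = d₁ − σ√T = 0.2833 − 0.4667 = -0.1834 ⇒ -0.18
exp(−rT) = exp(−0.027·2) = 0.9474
C = 321·N(0.28) − 331·0.9474·N(-0.18) = 321·0.6103 − 331·0.9474·0.4286 = 195.9063 − 134.4044 = 61.5019

$61.50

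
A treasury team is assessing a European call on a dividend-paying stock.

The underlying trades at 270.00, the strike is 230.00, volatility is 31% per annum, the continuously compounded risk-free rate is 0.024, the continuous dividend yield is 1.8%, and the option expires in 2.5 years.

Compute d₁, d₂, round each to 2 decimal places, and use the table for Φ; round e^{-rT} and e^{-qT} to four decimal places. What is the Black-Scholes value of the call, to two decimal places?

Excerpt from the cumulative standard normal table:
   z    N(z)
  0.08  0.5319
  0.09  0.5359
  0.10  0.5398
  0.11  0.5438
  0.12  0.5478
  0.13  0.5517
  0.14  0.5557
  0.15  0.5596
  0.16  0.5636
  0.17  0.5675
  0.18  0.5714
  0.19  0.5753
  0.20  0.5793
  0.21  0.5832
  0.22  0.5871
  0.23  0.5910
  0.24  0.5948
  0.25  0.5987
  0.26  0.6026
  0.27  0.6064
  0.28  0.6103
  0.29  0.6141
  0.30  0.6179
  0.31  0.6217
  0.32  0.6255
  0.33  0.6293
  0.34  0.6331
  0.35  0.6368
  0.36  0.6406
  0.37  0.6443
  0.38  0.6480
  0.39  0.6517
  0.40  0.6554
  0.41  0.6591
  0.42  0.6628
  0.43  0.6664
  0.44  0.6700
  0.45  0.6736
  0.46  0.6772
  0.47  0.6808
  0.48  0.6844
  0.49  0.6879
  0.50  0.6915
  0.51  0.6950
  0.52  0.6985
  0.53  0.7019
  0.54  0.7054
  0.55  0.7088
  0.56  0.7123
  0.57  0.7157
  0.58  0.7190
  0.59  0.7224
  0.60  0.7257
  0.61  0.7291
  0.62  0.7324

69.52

σ√T = 0.31·√2.5 = 0.4902
ln(S/K) + (r − q + σ²/2)T = ln(270/230) + (0.024 − 0.018 + 0.31²/2)·2.5 = 0.1603 + 0.1351 = 0.2955
d₁ = 0.2955 / 0.4902 = 0.6028 ⇒ 0.60
d₂ = d₁ − σ√T = 0.6028 − 0.4902 = 0.1127 ⇒ 0.11
exp(−qT) = exp(−0.018·2.5) = 0.9560;  exp(−rT) = exp(−0.024·2.5) = 0.9418
N(d₁) = N(0.60) = 0.7257;  N(d₂) = N(0.11) = 0.5438
C = 270·0.9560·0.7257 − 230·0.9418·0.5438 = 187.3177 − 117.7947 = 69.5230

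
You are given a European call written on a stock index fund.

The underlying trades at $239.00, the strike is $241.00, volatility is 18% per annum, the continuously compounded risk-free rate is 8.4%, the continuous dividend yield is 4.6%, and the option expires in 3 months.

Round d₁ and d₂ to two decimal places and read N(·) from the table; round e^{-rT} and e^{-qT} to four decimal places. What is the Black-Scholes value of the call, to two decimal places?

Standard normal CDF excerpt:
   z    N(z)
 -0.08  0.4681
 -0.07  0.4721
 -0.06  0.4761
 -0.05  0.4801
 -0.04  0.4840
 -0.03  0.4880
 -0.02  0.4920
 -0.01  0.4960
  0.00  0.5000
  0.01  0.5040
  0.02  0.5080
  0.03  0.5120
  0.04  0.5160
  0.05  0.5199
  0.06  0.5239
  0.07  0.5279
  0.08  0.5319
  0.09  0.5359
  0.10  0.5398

σ√T = 0.18·√0.25 = 0.0900
d₁ = [ln(239/241) + (0.084 − 0.046 + 0.18²/2)·0.25] / 0.0900 = [-0.0083 + 0.0136] / 0.0900 = 0.0580 ⇒ 0.06
d₂ = d₁ − σ√T = 0.0580 − 0.0900 = -0.0320 ⇒ -0.03
exp(−qT) = exp(−0.046·0.25) = 0.9886;  exp(−rT) = exp(−0.084·0.25) = 0.9792
N(d₁) = N(0.06) = 0.5239;  N(d₂) = N(-0.03) = 0.4880
C = 239·0.9886·0.5239 − 241·0.9792·0.4880 = 123.7847 − 115.1618 = 8.6229

$8.62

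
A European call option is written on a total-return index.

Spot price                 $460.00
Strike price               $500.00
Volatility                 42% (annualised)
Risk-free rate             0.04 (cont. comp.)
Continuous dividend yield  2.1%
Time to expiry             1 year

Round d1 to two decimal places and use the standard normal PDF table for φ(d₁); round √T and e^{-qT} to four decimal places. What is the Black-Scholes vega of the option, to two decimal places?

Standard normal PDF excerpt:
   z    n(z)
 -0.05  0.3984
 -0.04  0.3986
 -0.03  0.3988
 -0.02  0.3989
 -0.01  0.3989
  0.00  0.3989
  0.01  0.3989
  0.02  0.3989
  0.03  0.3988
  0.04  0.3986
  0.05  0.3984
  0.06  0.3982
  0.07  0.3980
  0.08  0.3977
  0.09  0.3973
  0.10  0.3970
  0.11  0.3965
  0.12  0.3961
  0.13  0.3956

T = 1;  σ√T = 0.4200
ln(S/K) + (r − q + σ²/2)T = ln(460/500) + (0.04 − 0.021 + 0.42²/2)·1 = -0.0834 + 0.1072 = 0.0238
d₁ = 0.0238 / 0.4200 = 0.0567 ⇒ 0.06
√T = √1 = 1.0000
φ(d₁) = φ(0.06) = 0.3982
e^(−qT) = e^(−0.021·1) = 0.9792
vega = S·e^(−qT)·φ(d₁)·√T = 460·0.9792·0.3982·1.0000 = 179.3620

179.36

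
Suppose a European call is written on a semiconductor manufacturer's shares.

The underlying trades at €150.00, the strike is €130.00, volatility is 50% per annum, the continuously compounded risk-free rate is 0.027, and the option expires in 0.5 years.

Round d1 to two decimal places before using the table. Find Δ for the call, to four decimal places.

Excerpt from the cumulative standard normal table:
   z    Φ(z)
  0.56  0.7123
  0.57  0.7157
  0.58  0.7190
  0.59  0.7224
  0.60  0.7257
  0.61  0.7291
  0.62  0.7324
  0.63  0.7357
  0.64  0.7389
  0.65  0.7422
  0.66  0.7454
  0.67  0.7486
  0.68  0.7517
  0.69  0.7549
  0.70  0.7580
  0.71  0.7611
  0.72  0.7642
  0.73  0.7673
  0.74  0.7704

σ√T = 0.5 × 0.7071 = 0.3536
d₁ = [ln(150/130) + (0.027 + 0.5²/2)·0.5] / 0.3536 = [0.1431 + 0.0760] / 0.3536 = 0.6197 ≈ 0.62
N(d₁) = N(0.62) = 0.7324
Δ_call = N(d₁) = 0.7324

0.7324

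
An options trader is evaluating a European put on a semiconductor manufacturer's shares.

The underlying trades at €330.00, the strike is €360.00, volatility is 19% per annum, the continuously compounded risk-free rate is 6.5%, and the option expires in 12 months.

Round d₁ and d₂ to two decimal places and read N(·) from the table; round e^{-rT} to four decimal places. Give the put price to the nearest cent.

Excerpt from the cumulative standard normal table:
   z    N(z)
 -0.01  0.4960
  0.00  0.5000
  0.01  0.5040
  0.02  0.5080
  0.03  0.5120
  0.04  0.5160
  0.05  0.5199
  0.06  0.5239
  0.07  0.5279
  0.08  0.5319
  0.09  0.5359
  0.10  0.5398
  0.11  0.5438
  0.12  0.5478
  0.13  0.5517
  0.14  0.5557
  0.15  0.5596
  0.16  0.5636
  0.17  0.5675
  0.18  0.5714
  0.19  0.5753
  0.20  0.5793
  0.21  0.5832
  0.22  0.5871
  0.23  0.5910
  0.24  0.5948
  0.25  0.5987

€29.11

σ√T = 0.19 × 1.0000 = 0.1900
d₁ = [ln(330/360) + (0.065 + ½·0.19²)·1] / (σ√T) = (-0.0870 + 0.0830) / 0.1900 = -0.0208 ⇒ -0.02
d₂ = -0.0208 − 0.1900 = -0.2108 ⇒ -0.21
e^(−rT) = e^(−0.065·1) = 0.9371
N(−d₂) = N(0.21) = 0.5832;  N(−d₁) = N(0.02) = 0.5080
P = 360·0.9371·0.5832 − 330·0.5080 = 196.7460 − 167.6400 = 29.1060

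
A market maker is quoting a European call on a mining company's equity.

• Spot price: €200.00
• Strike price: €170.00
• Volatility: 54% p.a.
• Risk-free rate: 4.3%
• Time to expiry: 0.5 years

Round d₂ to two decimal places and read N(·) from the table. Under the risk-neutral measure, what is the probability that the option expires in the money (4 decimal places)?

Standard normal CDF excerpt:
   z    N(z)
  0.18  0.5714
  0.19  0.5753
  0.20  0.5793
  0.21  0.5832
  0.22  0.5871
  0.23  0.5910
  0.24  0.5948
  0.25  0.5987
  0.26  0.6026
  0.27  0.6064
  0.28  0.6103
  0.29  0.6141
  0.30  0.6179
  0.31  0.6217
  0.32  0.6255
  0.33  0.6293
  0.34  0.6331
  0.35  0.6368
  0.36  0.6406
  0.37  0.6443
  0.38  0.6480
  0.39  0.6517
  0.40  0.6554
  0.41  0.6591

σ√T = 0.54·√0.5 = 0.3818
ln(S/K) + (r + σ²/2)T = ln(200/170) + (0.043 + 0.54²/2)·0.5 = 0.1625 + 0.0944 = 0.2569
d₁ = 0.2569 / 0.3818 = 0.6728 ⇒ 0.67
d₂ = d₁ − σ√T = 0.6728 − 0.3818 = 0.2910 ⇒ 0.29
Risk-neutral Pr[S_T > K] = N(d₂) = N(0.29) = 0.6141

0.6141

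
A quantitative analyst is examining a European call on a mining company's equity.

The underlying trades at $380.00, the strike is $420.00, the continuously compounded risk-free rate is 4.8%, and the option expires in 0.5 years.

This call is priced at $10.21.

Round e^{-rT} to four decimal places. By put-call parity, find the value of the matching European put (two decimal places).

exp(−rT) = exp(−0.048·0.5) = 0.9763
Put-call parity: C − P = S − K·e^(−rT) = 380 − 420·0.9763 = 380 − 410.0460 = -30.0460
P = C − (C − P) = 10.21 − (-30.0460) = 40.2560

$40.26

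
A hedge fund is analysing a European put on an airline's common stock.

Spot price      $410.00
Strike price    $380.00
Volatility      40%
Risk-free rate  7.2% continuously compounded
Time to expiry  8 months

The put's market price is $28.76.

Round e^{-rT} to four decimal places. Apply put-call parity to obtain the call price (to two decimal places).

exp(−rT) = exp(−0.072·0.6667) = 0.9531
Put-call parity: C − P = S − K·e^(−rT) = 410 − 380·0.9531 = 410 − 362.1780 = 47.8220
C = P + (C − P) = 28.76 + (47.8220) = 76.5820

$76.58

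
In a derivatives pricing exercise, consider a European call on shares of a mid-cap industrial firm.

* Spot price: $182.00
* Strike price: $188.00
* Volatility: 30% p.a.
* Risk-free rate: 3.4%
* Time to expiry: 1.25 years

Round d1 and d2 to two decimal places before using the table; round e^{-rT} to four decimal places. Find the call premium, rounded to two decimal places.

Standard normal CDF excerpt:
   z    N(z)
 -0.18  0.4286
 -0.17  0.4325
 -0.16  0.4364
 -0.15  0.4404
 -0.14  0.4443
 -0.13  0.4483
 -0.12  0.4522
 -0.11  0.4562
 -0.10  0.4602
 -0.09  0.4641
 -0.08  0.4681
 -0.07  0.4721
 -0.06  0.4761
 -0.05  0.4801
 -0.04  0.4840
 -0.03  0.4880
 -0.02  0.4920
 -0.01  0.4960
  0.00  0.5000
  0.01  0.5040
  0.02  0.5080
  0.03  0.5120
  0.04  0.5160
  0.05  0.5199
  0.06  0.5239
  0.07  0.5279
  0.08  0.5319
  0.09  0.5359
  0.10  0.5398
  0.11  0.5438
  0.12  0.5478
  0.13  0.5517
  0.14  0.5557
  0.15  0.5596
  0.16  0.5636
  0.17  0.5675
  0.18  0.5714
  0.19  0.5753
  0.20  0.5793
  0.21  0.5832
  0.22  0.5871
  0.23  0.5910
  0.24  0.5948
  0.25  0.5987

$25.38

T = 1.25;  σ√T = 0.3354
d₁ = [ln(182/188) + (0.034 + ½·0.3²)·1.25] / (σ√T) = (-0.0324 + 0.0988) / 0.3354 = 0.1977 → 0.20
d₂ = 0.1977 − 0.3354 = -0.1377 → -0.14
e^(−rT) = e^(−0.034·1.25) = 0.9584
N(d₁) = N(0.20) = 0.5793;  N(d₂) = N(-0.14) = 0.4443
C = 182·0.5793 − 188·0.9584·0.4443 = 105.4326 − 80.0536 = 25.3790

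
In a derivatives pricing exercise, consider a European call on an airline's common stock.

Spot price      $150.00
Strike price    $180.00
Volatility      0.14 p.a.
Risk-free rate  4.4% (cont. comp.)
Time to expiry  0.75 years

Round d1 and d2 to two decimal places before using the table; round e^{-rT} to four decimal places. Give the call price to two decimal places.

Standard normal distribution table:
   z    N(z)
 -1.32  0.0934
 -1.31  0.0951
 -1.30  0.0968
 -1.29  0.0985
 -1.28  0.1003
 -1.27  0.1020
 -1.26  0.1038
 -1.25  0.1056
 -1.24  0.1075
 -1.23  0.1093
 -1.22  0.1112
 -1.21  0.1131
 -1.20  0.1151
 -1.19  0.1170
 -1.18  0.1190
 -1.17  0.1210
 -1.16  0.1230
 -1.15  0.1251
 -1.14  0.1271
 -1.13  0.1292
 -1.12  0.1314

$1.00

σ√T = 0.14·√0.75 = 0.1212
ln(S/K) + (r + σ²/2)T = ln(150/180) + (0.044 + 0.14²/2)·0.75 = -0.1823 + 0.0403 = -0.1420
d₁ = -0.1420 / 0.1212 = -1.1710 ≈ -1.17
d₂ = d₁ − σ√T = -1.1710 − 0.1212 = -1.2922 ≈ -1.29
e^(−rT) = e^(−0.044·0.75) = 0.9675
N(d₁) = N(-1.17) = 0.1210;  N(d₂) = N(-1.29) = 0.0985
C = 150·0.1210 − 180·0.9675·0.0985 = 18.1500 − 17.1538 = 0.9962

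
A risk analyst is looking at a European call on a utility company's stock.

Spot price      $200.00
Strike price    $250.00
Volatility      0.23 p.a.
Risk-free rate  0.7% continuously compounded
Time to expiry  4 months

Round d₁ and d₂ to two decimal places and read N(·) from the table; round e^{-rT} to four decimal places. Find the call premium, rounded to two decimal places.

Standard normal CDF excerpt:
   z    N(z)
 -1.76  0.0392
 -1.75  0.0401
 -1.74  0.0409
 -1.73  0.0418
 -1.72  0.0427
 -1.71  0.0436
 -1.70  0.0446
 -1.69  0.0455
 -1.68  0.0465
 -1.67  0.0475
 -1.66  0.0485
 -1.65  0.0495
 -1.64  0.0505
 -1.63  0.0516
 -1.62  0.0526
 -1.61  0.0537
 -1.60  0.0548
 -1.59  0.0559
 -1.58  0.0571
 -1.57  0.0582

$0.53

T = 0.3333;  σ√T = 0.1328
d₁ = [ln(200/250) + (0.007 + ½·0.23²)·0.3333] / (σ√T) = (-0.2231 + 0.0112) / 0.1328 = -1.5965 ≈ -1.60
d₂ = -1.5965 − 0.1328 = -1.7292 ≈ -1.73
e^(−rT) = e^(−0.007·0.3333) = 0.9977
N(d₁) = N(-1.60) = 0.0548;  N(d₂) = N(-1.73) = 0.0418
C = 200·0.0548 − 250·0.9977·0.0418 = 10.9600 − 10.4260 = 0.5340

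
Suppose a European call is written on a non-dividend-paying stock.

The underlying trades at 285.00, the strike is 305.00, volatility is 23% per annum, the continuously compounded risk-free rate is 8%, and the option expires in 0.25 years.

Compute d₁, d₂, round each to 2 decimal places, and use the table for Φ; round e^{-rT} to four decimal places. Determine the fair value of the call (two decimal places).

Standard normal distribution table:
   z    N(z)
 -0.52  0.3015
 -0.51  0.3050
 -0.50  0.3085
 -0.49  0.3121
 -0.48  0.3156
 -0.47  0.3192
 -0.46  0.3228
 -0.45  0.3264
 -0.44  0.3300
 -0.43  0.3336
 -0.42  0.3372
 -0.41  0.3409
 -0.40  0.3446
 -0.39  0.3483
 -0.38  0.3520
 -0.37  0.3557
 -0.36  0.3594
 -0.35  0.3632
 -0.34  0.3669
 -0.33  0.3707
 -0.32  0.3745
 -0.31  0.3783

T = 0.25;  σ√T = 0.1150
d₁ = [ln(285/305) + (0.08 + 0.23²/2)·0.25] / 0.1150 = [-0.0678 + 0.0266] / 0.1150 = -0.3583 which rounds to -0.36
d₂ = d₁ − σ√T = -0.3583 − 0.1150 = -0.4733 which rounds to -0.47
e^(−rT) = e^(−0.08·0.25) = 0.9802
N(d₁) = N(-0.36) = 0.3594;  N(d₂) = N(-0.47) = 0.3192
C = 285·0.3594 − 305·0.9802·0.3192 = 102.4290 − 95.4284 = 7.0006

7.00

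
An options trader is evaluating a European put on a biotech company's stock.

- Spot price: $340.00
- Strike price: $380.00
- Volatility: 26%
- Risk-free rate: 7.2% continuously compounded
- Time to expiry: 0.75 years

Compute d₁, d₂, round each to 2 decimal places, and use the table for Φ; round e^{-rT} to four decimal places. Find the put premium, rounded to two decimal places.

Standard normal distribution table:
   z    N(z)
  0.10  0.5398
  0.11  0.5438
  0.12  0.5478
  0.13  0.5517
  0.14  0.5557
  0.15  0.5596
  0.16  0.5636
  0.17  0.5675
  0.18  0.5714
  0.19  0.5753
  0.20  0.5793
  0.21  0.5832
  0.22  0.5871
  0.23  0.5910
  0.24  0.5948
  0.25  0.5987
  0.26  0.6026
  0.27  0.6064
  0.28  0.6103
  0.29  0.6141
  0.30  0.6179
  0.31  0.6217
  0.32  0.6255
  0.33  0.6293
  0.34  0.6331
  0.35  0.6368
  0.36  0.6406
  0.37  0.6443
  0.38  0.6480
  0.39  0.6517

$43.02

σ√T = 0.26·√0.75 = 0.2252
d₁ = [ln(340/380) + (0.072 + ½·0.26²)·0.75] / (σ√T) = (-0.1112 + 0.0794) / 0.2252 = -0.1416 → -0.14
d₂ = -0.1416 − 0.2252 = -0.3667 → -0.37
exp(−rT) = exp(−0.072·0.75) = 0.9474
P = 380·0.9474·N(0.37) − 340·N(0.14) = 380·0.9474·0.6443 − 340·0.5557 = 231.9557 − 188.9380 = 43.0177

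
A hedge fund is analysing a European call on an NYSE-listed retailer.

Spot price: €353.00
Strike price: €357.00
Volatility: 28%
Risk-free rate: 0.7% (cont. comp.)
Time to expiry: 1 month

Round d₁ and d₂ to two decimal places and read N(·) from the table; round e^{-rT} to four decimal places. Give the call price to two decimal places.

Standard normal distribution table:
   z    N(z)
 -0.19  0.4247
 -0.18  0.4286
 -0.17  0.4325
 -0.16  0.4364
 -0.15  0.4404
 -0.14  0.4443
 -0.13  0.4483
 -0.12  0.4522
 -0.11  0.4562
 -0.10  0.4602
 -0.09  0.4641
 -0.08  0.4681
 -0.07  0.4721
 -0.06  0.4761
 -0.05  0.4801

T = 0.08333;  σ√T = 0.0808
d₁ = [ln(353/357) + (0.007 + 0.28²/2)·0.08333] / 0.0808 = [-0.0113 + 0.0039] / 0.0808 = -0.0918 → -0.09
d₂ = d₁ − σ√T = -0.0918 − 0.0808 = -0.1726 → -0.17
exp(−rT) = exp(−0.007·0.08333) = 0.9994
N(d₁) = N(-0.09) = 0.4641;  N(d₂) = N(-0.17) = 0.4325
C = 353·0.4641 − 357·0.9994·0.4325 = 163.8273 − 154.3099 = 9.5174

€9.52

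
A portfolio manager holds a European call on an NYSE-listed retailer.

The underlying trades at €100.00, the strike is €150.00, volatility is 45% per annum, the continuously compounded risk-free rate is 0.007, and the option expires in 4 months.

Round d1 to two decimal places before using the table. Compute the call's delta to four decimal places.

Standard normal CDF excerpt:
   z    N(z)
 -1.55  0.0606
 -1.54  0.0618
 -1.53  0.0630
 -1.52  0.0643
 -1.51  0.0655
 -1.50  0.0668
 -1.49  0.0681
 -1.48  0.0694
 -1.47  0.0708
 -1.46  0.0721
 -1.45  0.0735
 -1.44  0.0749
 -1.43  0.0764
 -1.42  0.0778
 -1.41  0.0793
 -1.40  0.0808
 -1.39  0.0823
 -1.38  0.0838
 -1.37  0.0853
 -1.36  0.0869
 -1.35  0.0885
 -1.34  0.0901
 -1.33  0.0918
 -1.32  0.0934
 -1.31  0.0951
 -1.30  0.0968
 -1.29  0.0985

σ√T = 0.45 × 0.5774 = 0.2598
d₁ = [ln(100/150) + (0.007 + 0.45²/2)·0.3333] / 0.2598 = [-0.4055 + 0.0361] / 0.2598 = -1.4218 which rounds to -1.42
N(d₁) = N(-1.42) = 0.0778
Δ_call = N(d₁) = 0.0778

0.0778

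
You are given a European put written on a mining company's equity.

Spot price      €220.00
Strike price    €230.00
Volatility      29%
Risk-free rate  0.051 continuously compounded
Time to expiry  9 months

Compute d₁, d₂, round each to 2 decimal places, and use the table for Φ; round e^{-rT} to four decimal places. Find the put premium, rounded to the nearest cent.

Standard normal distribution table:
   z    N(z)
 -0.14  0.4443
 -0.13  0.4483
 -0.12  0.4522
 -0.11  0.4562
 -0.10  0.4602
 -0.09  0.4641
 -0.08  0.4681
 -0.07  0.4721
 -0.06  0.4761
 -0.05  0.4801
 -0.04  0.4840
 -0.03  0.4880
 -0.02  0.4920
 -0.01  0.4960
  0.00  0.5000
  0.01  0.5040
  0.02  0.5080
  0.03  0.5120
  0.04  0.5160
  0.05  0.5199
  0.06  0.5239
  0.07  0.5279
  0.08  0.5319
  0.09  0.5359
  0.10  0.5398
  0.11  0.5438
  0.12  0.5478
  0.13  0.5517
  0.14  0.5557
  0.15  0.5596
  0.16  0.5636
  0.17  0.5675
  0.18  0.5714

T = 0.75;  σ√T = 0.2511
d₁ = [ln(220/230) + (0.051 + 0.29²/2)·0.75] / 0.2511 = [-0.0445 + 0.0698] / 0.2511 = 0.1009 → 0.10
d₂ = d₁ − σ√T = 0.1009 − 0.2511 = -0.1503 → -0.15
e^(−rT) = e^(−0.051·0.75) = 0.9625
P = 230·0.9625·N(0.15) − 220·N(-0.10) = 230·0.9625·0.5596 − 220·0.4602 = 123.8815 − 101.2440 = 22.6375

€22.64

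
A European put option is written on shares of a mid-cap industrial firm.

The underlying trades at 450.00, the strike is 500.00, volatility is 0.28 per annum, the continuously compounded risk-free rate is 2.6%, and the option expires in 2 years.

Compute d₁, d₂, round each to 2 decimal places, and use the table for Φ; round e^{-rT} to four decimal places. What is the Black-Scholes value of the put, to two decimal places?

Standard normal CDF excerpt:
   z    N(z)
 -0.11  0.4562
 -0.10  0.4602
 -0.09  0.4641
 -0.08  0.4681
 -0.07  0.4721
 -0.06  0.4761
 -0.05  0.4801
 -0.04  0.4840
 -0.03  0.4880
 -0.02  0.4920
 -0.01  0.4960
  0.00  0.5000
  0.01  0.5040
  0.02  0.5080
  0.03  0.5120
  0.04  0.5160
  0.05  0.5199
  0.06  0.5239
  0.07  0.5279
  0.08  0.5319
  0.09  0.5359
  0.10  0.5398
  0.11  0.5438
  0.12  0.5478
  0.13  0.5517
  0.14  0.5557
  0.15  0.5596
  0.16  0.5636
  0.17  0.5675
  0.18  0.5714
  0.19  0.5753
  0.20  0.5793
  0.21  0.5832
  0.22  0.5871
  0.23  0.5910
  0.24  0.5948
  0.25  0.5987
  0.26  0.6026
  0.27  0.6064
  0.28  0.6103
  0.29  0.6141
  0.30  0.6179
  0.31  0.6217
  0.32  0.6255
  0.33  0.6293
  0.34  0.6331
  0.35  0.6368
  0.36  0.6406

σ√T = 0.28·√2 = 0.3960
d₁ = [ln(450/500) + (0.026 + ½·0.28²)·2] / (σ√T) = (-0.1054 + 0.1304) / 0.3960 = 0.0632 ≈ 0.06
d₂ = 0.0632 − 0.3960 = -0.3327 ≈ -0.33
exp(−rT) = exp(−0.026·2) = 0.9493
N(−d₂) = N(0.33) = 0.6293;  N(−d₁) = N(-0.06) = 0.4761
P = 500·0.9493·0.6293 − 450·0.4761 = 298.6972 − 214.2450 = 84.4522

84.45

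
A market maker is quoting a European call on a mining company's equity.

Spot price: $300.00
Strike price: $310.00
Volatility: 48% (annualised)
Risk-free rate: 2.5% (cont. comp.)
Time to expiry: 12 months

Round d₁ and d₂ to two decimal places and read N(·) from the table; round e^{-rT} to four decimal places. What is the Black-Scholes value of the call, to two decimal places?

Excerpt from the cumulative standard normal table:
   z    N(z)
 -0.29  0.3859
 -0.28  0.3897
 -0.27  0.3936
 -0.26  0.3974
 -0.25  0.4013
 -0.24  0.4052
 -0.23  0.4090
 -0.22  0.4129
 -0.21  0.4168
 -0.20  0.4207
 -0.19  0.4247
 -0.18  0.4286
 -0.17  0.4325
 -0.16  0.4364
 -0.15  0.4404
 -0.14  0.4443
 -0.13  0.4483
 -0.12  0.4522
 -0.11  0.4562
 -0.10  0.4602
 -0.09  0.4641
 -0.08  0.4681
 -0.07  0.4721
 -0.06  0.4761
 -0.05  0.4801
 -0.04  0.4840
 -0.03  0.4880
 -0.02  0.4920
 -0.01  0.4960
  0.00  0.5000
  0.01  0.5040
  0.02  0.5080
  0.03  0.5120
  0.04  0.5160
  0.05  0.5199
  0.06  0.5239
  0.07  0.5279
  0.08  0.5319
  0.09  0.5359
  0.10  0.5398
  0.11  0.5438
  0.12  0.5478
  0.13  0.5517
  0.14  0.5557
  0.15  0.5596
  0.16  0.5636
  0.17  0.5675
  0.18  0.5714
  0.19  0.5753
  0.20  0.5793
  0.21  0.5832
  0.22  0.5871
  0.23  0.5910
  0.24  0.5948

T = 1;  σ√T = 0.4800
ln(S/K) + (r + σ²/2)T = ln(300/310) + (0.025 + 0.48²/2)·1 = -0.0328 + 0.1402 = 0.1074
d₁ = 0.1074 / 0.4800 = 0.2238 → 0.22
d₂ = d₁ − σ√T = 0.2238 − 0.4800 = -0.2562 → -0.26
exp(−rT) = exp(−0.025·1) = 0.9753
N(d₁) = N(0.22) = 0.5871;  N(d₂) = N(-0.26) = 0.3974
C = 300·0.5871 − 310·0.9753·0.3974 = 176.1300 − 120.1511 = 55.9789

$55.98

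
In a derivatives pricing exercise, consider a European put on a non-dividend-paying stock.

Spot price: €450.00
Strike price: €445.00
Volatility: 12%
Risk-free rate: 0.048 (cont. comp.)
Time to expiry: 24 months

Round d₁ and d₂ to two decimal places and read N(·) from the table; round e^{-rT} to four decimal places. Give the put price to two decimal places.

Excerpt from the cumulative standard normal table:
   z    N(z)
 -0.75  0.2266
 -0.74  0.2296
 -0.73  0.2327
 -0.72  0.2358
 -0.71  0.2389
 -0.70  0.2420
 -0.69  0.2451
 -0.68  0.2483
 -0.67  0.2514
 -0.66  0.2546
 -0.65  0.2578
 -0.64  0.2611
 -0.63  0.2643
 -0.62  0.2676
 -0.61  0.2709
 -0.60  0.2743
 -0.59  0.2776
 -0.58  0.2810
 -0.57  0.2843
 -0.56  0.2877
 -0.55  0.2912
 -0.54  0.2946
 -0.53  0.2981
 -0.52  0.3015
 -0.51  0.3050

€11.62

T = 2;  σ√T = 0.1697
d₁ = [ln(450/445) + (0.048 + 0.12²/2)·2] / 0.1697 = [0.0112 + 0.1104] / 0.1697 = 0.7164 which rounds to 0.72
d₂ = d₁ − σ√T = 0.7164 − 0.1697 = 0.5467 which rounds to 0.55
e^(−rT) = e^(−0.048·2) = 0.9085
N(−d₂) = N(-0.55) = 0.2912;  N(−d₁) = N(-0.72) = 0.2358
P = 445·0.9085·0.2912 − 450·0.2358 = 117.7271 − 106.1100 = 11.6171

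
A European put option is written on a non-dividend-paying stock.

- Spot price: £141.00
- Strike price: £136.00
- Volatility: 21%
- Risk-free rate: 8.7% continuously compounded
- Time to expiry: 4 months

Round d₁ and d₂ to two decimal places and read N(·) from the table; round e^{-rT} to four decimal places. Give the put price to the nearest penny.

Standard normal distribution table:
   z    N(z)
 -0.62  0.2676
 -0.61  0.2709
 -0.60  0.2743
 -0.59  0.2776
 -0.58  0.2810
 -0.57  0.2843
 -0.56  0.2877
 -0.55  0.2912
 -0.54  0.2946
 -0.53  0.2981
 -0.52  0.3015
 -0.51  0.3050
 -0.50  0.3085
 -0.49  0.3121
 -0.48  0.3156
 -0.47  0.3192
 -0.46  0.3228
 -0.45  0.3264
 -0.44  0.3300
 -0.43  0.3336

σ√T = 0.21 × 0.5774 = 0.1212
d₁ = [ln(141/136) + (0.087 + 0.21²/2)·0.3333] / 0.1212 = [0.0361 + 0.0363] / 0.1212 = 0.5976 → 0.60
d₂ = d₁ − σ√T = 0.5976 − 0.1212 = 0.4764 → 0.48
exp(−rT) = exp(−0.087·0.3333) = 0.9714
N(−d₂) = N(-0.48) = 0.3156;  N(−d₁) = N(-0.60) = 0.2743
P = 136·0.9714·0.3156 − 141·0.2743 = 41.6940 − 38.6763 = 3.0177

£3.02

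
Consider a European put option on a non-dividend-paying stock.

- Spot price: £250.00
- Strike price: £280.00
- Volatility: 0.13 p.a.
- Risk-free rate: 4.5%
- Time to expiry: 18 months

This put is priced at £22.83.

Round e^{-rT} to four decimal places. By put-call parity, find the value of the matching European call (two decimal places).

e^(−rT) = e^(−0.045·1.5) = 0.9347
Put-call parity: C − P = S − K·e^(−rT) = 250 − 280·0.9347 = 250 − 261.7160 = -11.7160
C = P + (C − P) = 22.83 + (-11.7160) = 11.1140

£11.11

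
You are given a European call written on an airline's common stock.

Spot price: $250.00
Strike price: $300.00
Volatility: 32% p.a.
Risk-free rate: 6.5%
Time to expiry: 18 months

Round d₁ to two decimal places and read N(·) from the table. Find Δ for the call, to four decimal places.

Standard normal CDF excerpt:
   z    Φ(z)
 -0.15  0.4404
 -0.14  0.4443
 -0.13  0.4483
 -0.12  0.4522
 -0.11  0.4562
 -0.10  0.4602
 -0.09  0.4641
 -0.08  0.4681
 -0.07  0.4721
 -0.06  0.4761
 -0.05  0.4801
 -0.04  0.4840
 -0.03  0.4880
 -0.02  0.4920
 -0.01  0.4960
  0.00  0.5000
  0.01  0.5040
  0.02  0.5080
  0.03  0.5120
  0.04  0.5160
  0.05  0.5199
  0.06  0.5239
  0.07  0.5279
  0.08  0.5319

σ√T = 0.32 × 1.2247 = 0.3919
d₁ = [ln(250/300) + (0.065 + 0.32²/2)·1.5] / 0.3919 = [-0.1823 + 0.1743] / 0.3919 = -0.0205 ⇒ -0.02
N(d₁) = N(-0.02) = 0.4920
Δ_call = N(d₁) = 0.4920

0.4920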